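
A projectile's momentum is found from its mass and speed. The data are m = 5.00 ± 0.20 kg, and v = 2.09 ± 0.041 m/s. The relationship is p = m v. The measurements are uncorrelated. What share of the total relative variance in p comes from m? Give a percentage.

80.6%

(δp/p)² = (1·δm/m)² + (1·δv/v)²
  m term: (1×0.0400)² = 0.00160
  v term: (1×0.0196)² = 0.000385
Total = 0.00198. Share from m = 0.00160/0.00198 = 0.806.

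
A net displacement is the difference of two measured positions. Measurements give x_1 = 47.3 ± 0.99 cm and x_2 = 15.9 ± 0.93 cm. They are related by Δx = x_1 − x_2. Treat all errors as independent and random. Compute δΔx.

1.36 cm

For a sum/difference, combine absolute errors in quadrature:
  (δx_1)² = 0.980;  (δx_2)² = 0.865
δΔx = √(1.85) = 1.36 cm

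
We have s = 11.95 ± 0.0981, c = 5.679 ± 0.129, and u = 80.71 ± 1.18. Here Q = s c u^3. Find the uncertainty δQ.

1.79e+06

For a monomial Q ∝ s, c, u^3, fractional errors add in quadrature:
  (1·δs/s)² = (1×0.00821)² = 6.74e-05;  (1·δc/c)² = (1×0.0227)² = 0.000516;  (3·δu/u)² = (3×0.0146)² = 0.00192
δQ/Q = √(0.00251) = 0.0501
Q = 3.568e+07, so δQ = 0.0501 × 3.568e+07 = 1.79e+06.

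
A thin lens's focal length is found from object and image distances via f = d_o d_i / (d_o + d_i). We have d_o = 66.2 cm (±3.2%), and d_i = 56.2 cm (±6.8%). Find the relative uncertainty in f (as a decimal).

∂f/∂d_o = (d_i/(d_o+d_i))² = 0.211;  ∂f/∂d_i = (d_o/(d_o+d_i))² = 0.293
δf = √((∂f/∂d_o · δd_o)² + (∂f/∂d_i · δd_i)²) = √(0.199 + 1.25) = 1.20 cm
f = 30.4 cm, so δf/f = 1.20/30.4 = 0.0396.

0.0396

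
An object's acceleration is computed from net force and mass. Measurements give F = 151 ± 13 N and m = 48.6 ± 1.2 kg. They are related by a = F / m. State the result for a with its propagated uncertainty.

3.11 ± 0.278 m/s^2

Products/powers → add relative errors in quadrature, weighted by exponent:
  (1·δF/F)² = (1×0.0861)² = 0.00741;  (-1·δm/m)² = (-1×0.0247)² = 0.000610
δa/a = √(0.00802) = 0.0896
a = 3.11 m/s^2, so δa = 0.0896 × 3.11 = 0.278 m/s^2.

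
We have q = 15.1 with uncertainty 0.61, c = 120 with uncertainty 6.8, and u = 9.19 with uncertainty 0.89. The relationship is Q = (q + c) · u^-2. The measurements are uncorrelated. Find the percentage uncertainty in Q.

20.0%

Let w = q + c = 135. δw = √(δq² + δc²) = √(0.372 + 46.2) = 6.83, so δw/w = 0.0505.
Q is then a monomial in w, u:
δQ/Q = √((δw/w)² + (-2·δu/u)²) = √(0.00255 + 0.0375) = 0.200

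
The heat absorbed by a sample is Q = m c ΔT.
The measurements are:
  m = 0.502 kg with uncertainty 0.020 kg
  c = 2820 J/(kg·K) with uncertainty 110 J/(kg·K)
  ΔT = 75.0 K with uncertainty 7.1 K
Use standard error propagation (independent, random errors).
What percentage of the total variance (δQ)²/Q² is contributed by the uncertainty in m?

13.1%

(δQ/Q)² = (1·δm/m)² + (1·δc/c)² + (1·δΔT/ΔT)²
  m term: (1×0.0398)² = 0.00159
  c term: (1×0.0390)² = 0.00152
  ΔT term: (1×0.0947)² = 0.00896
Total = 0.0121. Share from m = 0.00159/0.0121 = 0.131.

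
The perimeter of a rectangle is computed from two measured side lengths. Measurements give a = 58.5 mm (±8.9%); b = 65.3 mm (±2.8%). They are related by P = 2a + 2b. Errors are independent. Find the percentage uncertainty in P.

P is a linear combination, so absolute uncertainties add in quadrature:
  (2·δa)² = 108;  (2·δb)² = 13.4
δP = √(122) = 11.0 mm
P = 248 mm, so δP/P = 11.0/248 = 0.0446.

4.46%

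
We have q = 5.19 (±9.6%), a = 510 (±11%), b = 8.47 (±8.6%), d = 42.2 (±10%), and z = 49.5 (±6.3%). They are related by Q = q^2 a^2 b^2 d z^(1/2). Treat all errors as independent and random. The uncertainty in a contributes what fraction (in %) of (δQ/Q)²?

(δQ/Q)² = (2·δq/q)² + (2·δa/a)² + (2·δb/b)² + (1·δd/d)² + (½·δz/z)²
  q term: (2×0.0960)² = 0.0369
  a term: (2×0.110)² = 0.0484
  b term: (2×0.0860)² = 0.0296
  d term: (1×0.100)² = 0.0100
  z term: (0.5×0.0630)² = 0.000992
Total = 0.126. Share from a = 0.0484/0.126 = 0.385.

38.5%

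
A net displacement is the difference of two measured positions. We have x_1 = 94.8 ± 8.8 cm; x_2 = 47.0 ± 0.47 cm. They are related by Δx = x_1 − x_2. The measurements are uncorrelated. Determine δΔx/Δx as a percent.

Sums and differences: (δΔx)² = Σ (cᵢ δxᵢ)².
  (δx_1)² = 77.4;  (δx_2)² = 0.221
δΔx = √(77.7) = 8.81 cm
Δx = 47.8 cm, so δΔx/Δx = 8.81/47.8 = 0.184.

18.4%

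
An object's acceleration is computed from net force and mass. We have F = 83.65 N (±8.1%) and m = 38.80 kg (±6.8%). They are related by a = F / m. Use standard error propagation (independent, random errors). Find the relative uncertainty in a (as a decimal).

For a monomial a ∝ F, m^-1, fractional errors add in quadrature:
  (1·δF/F)² = (1×0.0810)² = 0.00656;  (-1·δm/m)² = (-1×0.0680)² = 0.00462
δa/a = √(0.0112) = 0.106

0.106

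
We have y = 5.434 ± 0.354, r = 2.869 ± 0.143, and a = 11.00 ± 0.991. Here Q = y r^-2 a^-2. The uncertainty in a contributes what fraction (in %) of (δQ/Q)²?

(δQ/Q)² = (1·δy/y)² + (-2·δr/r)² + (-2·δa/a)²
  y term: (1×0.0651)² = 0.00424
  r term: (-2×0.0498)² = 0.00994
  a term: (-2×0.0901)² = 0.0325
Total = 0.0466. Share from a = 0.0325/0.0466 = 0.696.

69.6%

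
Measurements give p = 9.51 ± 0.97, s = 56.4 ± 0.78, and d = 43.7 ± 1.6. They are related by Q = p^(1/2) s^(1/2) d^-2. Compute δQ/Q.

Products/powers → add relative errors in quadrature, weighted by exponent:
  (½·δp/p)² = (0.5×0.102)² = 0.00260;  (½·δs/s)² = (0.5×0.0138)² = 4.78e-05;  (-2·δd/d)² = (-2×0.0366)² = 0.00536
δQ/Q = √(0.00801) = 0.0895

0.0895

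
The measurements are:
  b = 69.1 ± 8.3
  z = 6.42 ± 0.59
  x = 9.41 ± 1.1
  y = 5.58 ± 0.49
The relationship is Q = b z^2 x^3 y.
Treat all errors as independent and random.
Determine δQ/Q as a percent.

42.3%

Relative error in a monomial: (δQ/Q)² = Σ (nᵢ · δxᵢ/xᵢ)².
  (1·δb/b)² = (1×0.120)² = 0.0144;  (2·δz/z)² = (2×0.0919)² = 0.0338;  (3·δx/x)² = (3×0.117)² = 0.123;  (1·δy/y)² = (1×0.0878)² = 0.00771
δQ/Q = √(0.179) = 0.423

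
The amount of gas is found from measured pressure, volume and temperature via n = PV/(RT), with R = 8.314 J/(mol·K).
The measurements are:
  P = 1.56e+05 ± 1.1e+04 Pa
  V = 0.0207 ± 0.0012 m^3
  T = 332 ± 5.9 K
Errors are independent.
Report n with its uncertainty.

n is a product of powers, so relative uncertainties combine in quadrature:
  (1·δP/P)² = (1×0.0705)² = 0.00497;  (1·δV/V)² = (1×0.0580)² = 0.00336;  (-1·δT/T)² = (-1×0.0178)² = 0.000316
δn/n = √(0.00865) = 0.0930
n = 1.17 mol, so δn = 0.0930 × 1.17 = 0.109 mol.

1.17 ± 0.109 mol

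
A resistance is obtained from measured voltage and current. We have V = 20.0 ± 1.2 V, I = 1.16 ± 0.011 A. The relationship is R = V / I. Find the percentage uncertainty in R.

6.07%

R is a product of powers, so relative uncertainties combine in quadrature:
  (1·δV/V)² = (1×0.0600)² = 0.00360;  (-1·δI/I)² = (-1×0.00948)² = 8.99e-05
δR/R = √(0.00369) = 0.0607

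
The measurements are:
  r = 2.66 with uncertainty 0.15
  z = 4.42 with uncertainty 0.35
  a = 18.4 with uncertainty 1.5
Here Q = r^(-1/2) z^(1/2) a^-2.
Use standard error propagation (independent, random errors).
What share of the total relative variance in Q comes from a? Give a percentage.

(δQ/Q)² = (−½·δr/r)² + (½·δz/z)² + (-2·δa/a)²
  r term: (-0.5×0.0564)² = 0.000795
  z term: (0.5×0.0792)² = 0.00157
  a term: (-2×0.0815)² = 0.0266
Total = 0.0289. Share from a = 0.0266/0.0289 = 0.918.

91.8%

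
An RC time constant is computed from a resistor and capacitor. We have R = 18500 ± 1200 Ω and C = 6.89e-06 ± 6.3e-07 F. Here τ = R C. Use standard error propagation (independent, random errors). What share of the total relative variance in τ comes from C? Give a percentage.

(δτ/τ)² = (1·δR/R)² + (1·δC/C)²
  R term: (1×0.0649)² = 0.00421
  C term: (1×0.0914)² = 0.00836
Total = 0.0126. Share from C = 0.00836/0.0126 = 0.665.

66.5%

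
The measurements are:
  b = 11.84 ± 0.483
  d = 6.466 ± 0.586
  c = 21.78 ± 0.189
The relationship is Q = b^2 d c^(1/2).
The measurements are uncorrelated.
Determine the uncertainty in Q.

Products/powers → add relative errors in quadrature, weighted by exponent:
  (2·δb/b)² = (2×0.0408)² = 0.00666;  (1·δd/d)² = (1×0.0906)² = 0.00821;  (½·δc/c)² = (0.5×0.00868)² = 1.88e-05
δQ/Q = √(0.0149) = 0.122
Q = 4230, so δQ = 0.122 × 4230 = 516.

516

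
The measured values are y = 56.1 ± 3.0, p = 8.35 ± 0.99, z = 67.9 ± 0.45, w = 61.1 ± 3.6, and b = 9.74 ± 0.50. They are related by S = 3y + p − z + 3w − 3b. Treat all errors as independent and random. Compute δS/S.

0.0540

S is a linear combination, so absolute uncertainties add in quadrature:
  (3·δy)² = 81.0;  (δp)² = 0.980;  (δz)² = 0.203;  (3·δw)² = 117;  (3·δb)² = 2.25
δS = √(201) = 14.2
S = 263, so δS/S = 14.2/263 = 0.0540.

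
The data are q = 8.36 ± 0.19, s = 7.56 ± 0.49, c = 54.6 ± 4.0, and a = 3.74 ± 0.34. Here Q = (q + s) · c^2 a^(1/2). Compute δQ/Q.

Let u = q + s = 15.9. δu = √(δq² + δs²) = √(0.0361 + 0.240) = 0.526, so δu/u = 0.0330.
Q is then a monomial in u, c, a:
δQ/Q = √((δu/u)² + (2·δc/c)² + (½·δa/a)²) = √(0.00109 + 0.0215 + 0.00207) = 0.157

0.157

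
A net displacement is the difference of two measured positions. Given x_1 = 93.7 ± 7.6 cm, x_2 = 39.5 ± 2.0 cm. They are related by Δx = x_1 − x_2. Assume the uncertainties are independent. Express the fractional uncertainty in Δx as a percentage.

14.5%

Each term contributes (cᵢ δxᵢ)² to (δΔx)²:
  (δx_1)² = 57.8;  (δx_2)² = 4.00
δΔx = √(61.8) = 7.86 cm
Δx = 54.2 cm, so δΔx/Δx = 7.86/54.2 = 0.145.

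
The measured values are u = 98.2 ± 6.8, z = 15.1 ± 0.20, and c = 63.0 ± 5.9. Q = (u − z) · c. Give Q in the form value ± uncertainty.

5240 ± 651

Let w = u − z = 83.1. δw = √(δu² + δz²) = √(46.2 + 0.0400) = 6.80, so δw/w = 0.0819.
Q is then a monomial in w, c:
δQ/Q = √((δw/w)² + (1·δc/c)²) = √(0.00670 + 0.00877) = 0.124
Q = 5240, so δQ = 0.124 × 5240 = 651.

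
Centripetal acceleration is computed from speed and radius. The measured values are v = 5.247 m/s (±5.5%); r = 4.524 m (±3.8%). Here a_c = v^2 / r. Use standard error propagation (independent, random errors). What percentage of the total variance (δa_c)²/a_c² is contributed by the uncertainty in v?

89.3%

(δa_c/a_c)² = (2·δv/v)² + (-1·δr/r)²
  v term: (2×0.0550)² = 0.0121
  r term: (-1×0.0380)² = 0.00144
Total = 0.0135. Share from v = 0.0121/0.0135 = 0.893.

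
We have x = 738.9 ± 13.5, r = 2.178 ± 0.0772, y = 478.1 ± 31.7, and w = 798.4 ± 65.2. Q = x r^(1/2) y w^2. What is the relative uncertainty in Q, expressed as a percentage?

Products/powers → add relative errors in quadrature, weighted by exponent:
  (1·δx/x)² = (1×0.0183)² = 0.000334;  (½·δr/r)² = (0.5×0.0354)² = 0.000314;  (1·δy/y)² = (1×0.0663)² = 0.00440;  (2·δw/w)² = (2×0.0817)² = 0.0267
δQ/Q = √(0.0317) = 0.178

17.8%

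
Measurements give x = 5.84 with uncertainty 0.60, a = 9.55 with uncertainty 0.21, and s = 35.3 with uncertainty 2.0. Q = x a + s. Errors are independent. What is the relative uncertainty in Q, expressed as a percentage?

6.80%

Let p = x·a = 55.8. δp/p = √((1·δx/x)² + (1·δa/a)²) = √(0.0106 + 0.000484) = 0.105, so δp = 5.86.
Q = p + s: δQ = √(δp² + δs²) = √(34.3 + 4.00) = 6.19
Q = 91.1, so δQ/Q = 6.19/91.1 = 0.0680.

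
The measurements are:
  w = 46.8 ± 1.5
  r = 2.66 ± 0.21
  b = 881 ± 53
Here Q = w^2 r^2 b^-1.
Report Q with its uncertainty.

17.6 ± 3.18

Relative error in a monomial: (δQ/Q)² = Σ (nᵢ · δxᵢ/xᵢ)².
  (2·δw/w)² = (2×0.0321)² = 0.00411;  (2·δr/r)² = (2×0.0789)² = 0.0249;  (-1·δb/b)² = (-1×0.0602)² = 0.00362
δQ/Q = √(0.0327) = 0.181
Q = 17.6, so δQ = 0.181 × 17.6 = 3.18.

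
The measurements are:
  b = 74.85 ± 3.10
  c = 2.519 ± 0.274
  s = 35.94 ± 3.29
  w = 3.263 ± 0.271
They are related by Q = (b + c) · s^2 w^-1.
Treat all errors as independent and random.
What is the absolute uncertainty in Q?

6280

Let u = b + c = 77.37. δu = √(δb² + δc²) = √(9.61 + 0.0751) = 3.11, so δu/u = 0.0402.
Q is then a monomial in u, s, w:
δQ/Q = √((δu/u)² + (2·δs/s)² + (-1·δw/w)²) = √(0.00162 + 0.0335 + 0.00690) = 0.205
Q = 30630, so δQ = 0.205 × 30630 = 6280.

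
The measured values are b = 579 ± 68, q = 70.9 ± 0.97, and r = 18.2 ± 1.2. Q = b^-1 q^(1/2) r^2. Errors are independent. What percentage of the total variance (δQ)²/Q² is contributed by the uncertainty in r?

(δQ/Q)² = (-1·δb/b)² + (½·δq/q)² + (2·δr/r)²
  b term: (-1×0.117)² = 0.0138
  q term: (0.5×0.0137)² = 4.68e-05
  r term: (2×0.0659)² = 0.0174
Total = 0.0312. Share from r = 0.0174/0.0312 = 0.557.

55.7%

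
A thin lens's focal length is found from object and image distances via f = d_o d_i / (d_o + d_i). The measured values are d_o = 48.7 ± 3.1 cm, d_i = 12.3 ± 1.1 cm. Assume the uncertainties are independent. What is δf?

∂f/∂d_o = (d_i/(d_o+d_i))² = 0.0407;  ∂f/∂d_i = (d_o/(d_o+d_i))² = 0.637
δf = √((∂f/∂d_o · δd_o)² + (∂f/∂d_i · δd_i)²) = √(0.0159 + 0.492) = 0.712 cm

0.712 cm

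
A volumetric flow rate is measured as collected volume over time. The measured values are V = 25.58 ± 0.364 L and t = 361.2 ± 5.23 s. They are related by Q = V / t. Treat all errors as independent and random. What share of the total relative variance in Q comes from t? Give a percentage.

50.9%

(δQ/Q)² = (1·δV/V)² + (-1·δt/t)²
  V term: (1×0.0142)² = 0.000202
  t term: (-1×0.0145)² = 0.000210
Total = 0.000412. Share from t = 0.000210/0.000412 = 0.509.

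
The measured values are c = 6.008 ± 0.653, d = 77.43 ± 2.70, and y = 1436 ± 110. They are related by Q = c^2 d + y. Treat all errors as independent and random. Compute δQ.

625

Let p = c^2·d = 2795. δp/p = √((2·δc/c)² + (1·δd/d)²) = √(0.0473 + 0.00122) = 0.220, so δp = 615.
Q = p + y: δQ = √(δp² + δy²) = √(3.79e+05 + 12100) = 625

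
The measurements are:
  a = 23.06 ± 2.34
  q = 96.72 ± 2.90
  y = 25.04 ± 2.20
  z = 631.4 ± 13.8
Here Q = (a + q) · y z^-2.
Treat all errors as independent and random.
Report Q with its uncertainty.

Let u = a + q = 119.8. δu = √(δa² + δq²) = √(5.48 + 8.41) = 3.73, so δu/u = 0.0311.
Q is then a monomial in u, y, z:
δQ/Q = √((δu/u)² + (1·δy/y)² + (-2·δz/z)²) = √(0.000968 + 0.00772 + 0.00191) = 0.103
Q = 0.007523, so δQ = 0.103 × 0.007523 = 0.000774.

0.007523 ± 0.000774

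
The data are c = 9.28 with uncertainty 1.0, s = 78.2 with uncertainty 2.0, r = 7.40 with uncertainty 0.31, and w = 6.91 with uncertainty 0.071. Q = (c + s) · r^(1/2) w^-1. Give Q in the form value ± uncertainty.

Let u = c + s = 87.5. δu = √(δc² + δs²) = √(1.00 + 4.00) = 2.24, so δu/u = 0.0256.
Q is then a monomial in u, r, w:
δQ/Q = √((δu/u)² + (½·δr/r)² + (-1·δw/w)²) = √(0.000653 + 0.000439 + 0.000106) = 0.0346
Q = 34.4, so δQ = 0.0346 × 34.4 = 1.19.

34.4 ± 1.19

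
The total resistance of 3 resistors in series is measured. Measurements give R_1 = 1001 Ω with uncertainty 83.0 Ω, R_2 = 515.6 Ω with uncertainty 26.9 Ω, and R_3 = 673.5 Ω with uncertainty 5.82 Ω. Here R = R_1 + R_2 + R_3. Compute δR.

87.4 Ω

R is a linear combination, so absolute uncertainties add in quadrature:
  (δR_1)² = 6890;  (δR_2)² = 724;  (δR_3)² = 33.9
δR = √(7650) = 87.4 Ω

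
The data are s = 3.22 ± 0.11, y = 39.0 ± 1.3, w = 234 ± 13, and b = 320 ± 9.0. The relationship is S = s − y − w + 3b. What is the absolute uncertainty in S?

30.0

For a sum/difference, combine absolute errors in quadrature:
  (δs)² = 0.0121;  (δy)² = 1.69;  (δw)² = 169;  (3·δb)² = 729
δS = √(900) = 30.0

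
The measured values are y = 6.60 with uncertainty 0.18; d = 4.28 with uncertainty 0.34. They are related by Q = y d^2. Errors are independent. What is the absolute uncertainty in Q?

19.5

For a monomial Q ∝ y, d^2, fractional errors add in quadrature:
  (1·δy/y)² = (1×0.0273)² = 0.000744;  (2·δd/d)² = (2×0.0794)² = 0.0252
δQ/Q = √(0.0260) = 0.161
Q = 121, so δQ = 0.161 × 121 = 19.5.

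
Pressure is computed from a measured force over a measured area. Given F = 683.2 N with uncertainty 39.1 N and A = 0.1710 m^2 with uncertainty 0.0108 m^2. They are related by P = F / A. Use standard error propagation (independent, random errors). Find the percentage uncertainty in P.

8.52%

For a monomial P ∝ F, A^-1, fractional errors add in quadrature:
  (1·δF/F)² = (1×0.0572)² = 0.00328;  (-1·δA/A)² = (-1×0.0632)² = 0.00399
δP/P = √(0.00726) = 0.0852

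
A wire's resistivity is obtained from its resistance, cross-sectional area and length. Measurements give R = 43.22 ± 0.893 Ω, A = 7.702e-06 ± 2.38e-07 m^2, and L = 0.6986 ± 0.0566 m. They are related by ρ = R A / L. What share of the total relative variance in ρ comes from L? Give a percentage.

(δρ/ρ)² = (1·δR/R)² + (1·δA/A)² + (-1·δL/L)²
  R term: (1×0.0207)² = 0.000427
  A term: (1×0.0309)² = 0.000955
  L term: (-1×0.0810)² = 0.00656
Total = 0.00795. Share from L = 0.00656/0.00795 = 0.826.

82.6%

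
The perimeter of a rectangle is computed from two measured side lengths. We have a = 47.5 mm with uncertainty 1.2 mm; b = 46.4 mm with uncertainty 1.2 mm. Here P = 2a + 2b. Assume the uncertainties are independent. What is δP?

3.39 mm

Absolute uncertainties add in quadrature for a linear combination:
  (2·δa)² = 5.76;  (2·δb)² = 5.76
δP = √(11.5) = 3.39 mm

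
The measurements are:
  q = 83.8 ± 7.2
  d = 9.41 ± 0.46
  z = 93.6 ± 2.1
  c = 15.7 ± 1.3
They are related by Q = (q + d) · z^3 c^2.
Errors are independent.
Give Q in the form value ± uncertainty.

Let u = q + d = 93.2. δu = √(δq² + δd²) = √(51.8 + 0.212) = 7.21, so δu/u = 0.0774.
Q is then a monomial in u, z, c:
δQ/Q = √((δu/u)² + (3·δz/z)² + (2·δc/c)²) = √(0.00599 + 0.00453 + 0.0274) = 0.195
Q = 1.88e+10, so δQ = 0.195 × 1.88e+10 = 3.67e+09.

(1.88 ± 0.367) × 10^10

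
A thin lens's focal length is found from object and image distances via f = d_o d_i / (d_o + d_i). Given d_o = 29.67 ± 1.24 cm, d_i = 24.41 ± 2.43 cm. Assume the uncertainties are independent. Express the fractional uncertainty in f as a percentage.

∂f/∂d_o = (d_i/(d_o+d_i))² = 0.204;  ∂f/∂d_i = (d_o/(d_o+d_i))² = 0.301
δf = √((∂f/∂d_o · δd_o)² + (∂f/∂d_i · δd_i)²) = √(0.0638 + 0.535) = 0.774 cm
f = 13.39 cm, so δf/f = 0.774/13.39 = 0.0578.

5.78%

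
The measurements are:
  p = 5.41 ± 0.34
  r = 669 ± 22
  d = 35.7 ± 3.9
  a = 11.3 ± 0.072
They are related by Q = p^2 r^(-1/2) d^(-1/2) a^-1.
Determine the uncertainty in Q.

0.00232

Products/powers → add relative errors in quadrature, weighted by exponent:
  (2·δp/p)² = (2×0.0628)² = 0.0158;  (−½·δr/r)² = (-0.5×0.0329)² = 0.000270;  (−½·δd/d)² = (-0.5×0.109)² = 0.00298;  (-1·δa/a)² = (-1×0.00637)² = 4.06e-05
δQ/Q = √(0.0191) = 0.138
Q = 0.0168, so δQ = 0.138 × 0.0168 = 0.00232.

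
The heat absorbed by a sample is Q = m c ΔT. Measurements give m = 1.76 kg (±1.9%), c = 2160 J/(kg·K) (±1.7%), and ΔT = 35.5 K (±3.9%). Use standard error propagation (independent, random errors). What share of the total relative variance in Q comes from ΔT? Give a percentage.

70.1%

(δQ/Q)² = (1·δm/m)² + (1·δc/c)² + (1·δΔT/ΔT)²
  m term: (1×0.0190)² = 0.000361
  c term: (1×0.0170)² = 0.000289
  ΔT term: (1×0.0390)² = 0.00152
Total = 0.00217. Share from ΔT = 0.00152/0.00217 = 0.701.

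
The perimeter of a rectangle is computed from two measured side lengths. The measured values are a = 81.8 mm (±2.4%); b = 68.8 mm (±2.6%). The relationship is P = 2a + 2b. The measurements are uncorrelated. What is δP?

Absolute uncertainties add in quadrature for a linear combination:
  (2·δa)² = 15.4;  (2·δb)² = 12.8
δP = √(28.2) = 5.31 mm

5.31 mm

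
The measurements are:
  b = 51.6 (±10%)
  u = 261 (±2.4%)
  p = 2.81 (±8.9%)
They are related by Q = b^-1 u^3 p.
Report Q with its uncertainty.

(9.68 ± 1.47) × 10^5

Q is a product of powers, so relative uncertainties combine in quadrature:
  (-1·δb/b)² = (-1×0.100)² = 0.0100;  (3·δu/u)² = (3×0.0240)² = 0.00518;  (1·δp/p)² = (1×0.0890)² = 0.00792
δQ/Q = √(0.0231) = 0.152
Q = 9.68e+05, so δQ = 0.152 × 9.68e+05 = 1.47e+05.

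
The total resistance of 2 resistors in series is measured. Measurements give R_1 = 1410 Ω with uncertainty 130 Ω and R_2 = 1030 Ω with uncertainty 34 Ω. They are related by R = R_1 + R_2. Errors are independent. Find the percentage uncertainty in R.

5.51%

For a sum/difference, combine absolute errors in quadrature:
  (δR_1)² = 16900;  (δR_2)² = 1160
δR = √(18100) = 134 Ω
R = 2440 Ω, so δR/R = 134/2440 = 0.0551.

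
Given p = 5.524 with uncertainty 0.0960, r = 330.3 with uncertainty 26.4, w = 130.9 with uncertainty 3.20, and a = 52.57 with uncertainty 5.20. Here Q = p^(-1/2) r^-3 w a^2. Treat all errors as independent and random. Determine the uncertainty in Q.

0.00133

Products/powers → add relative errors in quadrature, weighted by exponent:
  (−½·δp/p)² = (-0.5×0.0174)² = 7.55e-05;  (-3·δr/r)² = (-3×0.0799)² = 0.0575;  (1·δw/w)² = (1×0.0244)² = 0.000598;  (2·δa/a)² = (2×0.0989)² = 0.0391
δQ/Q = √(0.0973) = 0.312
Q = 0.004271, so δQ = 0.312 × 0.004271 = 0.00133.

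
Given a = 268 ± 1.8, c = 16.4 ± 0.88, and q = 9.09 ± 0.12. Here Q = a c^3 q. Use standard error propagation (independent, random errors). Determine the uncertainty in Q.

1.74e+06

Products/powers → add relative errors in quadrature, weighted by exponent:
  (1·δa/a)² = (1×0.00672)² = 4.51e-05;  (3·δc/c)² = (3×0.0537)² = 0.0259;  (1·δq/q)² = (1×0.0132)² = 0.000174
δQ/Q = √(0.0261) = 0.162
Q = 1.07e+07, so δQ = 0.162 × 1.07e+07 = 1.74e+06.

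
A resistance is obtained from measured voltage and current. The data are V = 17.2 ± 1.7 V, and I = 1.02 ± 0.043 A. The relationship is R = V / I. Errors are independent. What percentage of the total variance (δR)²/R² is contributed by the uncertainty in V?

(δR/R)² = (1·δV/V)² + (-1·δI/I)²
  V term: (1×0.0988)² = 0.00977
  I term: (-1×0.0422)² = 0.00178
Total = 0.0115. Share from V = 0.00977/0.0115 = 0.846.

84.6%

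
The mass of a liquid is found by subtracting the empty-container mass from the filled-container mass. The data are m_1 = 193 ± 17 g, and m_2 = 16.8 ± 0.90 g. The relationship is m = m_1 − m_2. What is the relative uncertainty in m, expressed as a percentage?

Absolute uncertainties add in quadrature for a linear combination:
  (δm_1)² = 289;  (δm_2)² = 0.810
δm = √(290) = 17.0 g
m = 176 g, so δm/m = 17.0/176 = 0.0966.

9.66%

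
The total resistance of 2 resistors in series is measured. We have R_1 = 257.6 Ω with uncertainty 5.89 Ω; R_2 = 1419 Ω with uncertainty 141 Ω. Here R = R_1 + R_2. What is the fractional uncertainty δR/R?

0.0842

For a sum/difference, combine absolute errors in quadrature:
  (δR_1)² = 34.7;  (δR_2)² = 19900
δR = √(19900) = 141 Ω
R = 1677 Ω, so δR/R = 141/1677 = 0.0842.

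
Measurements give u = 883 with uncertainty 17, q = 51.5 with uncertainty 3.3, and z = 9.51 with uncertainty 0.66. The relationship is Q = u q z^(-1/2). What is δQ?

For a monomial Q ∝ u, q, z^(-1/2), fractional errors add in quadrature:
  (1·δu/u)² = (1×0.0193)² = 0.000371;  (1·δq/q)² = (1×0.0641)² = 0.00411;  (−½·δz/z)² = (-0.5×0.0694)² = 0.00120
δQ/Q = √(0.00568) = 0.0754
Q = 14700, so δQ = 0.0754 × 14700 = 1110.

1110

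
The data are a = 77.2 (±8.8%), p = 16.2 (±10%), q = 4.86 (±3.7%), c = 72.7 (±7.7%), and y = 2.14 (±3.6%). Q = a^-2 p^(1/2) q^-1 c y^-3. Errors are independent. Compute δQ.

Products/powers → add relative errors in quadrature, weighted by exponent:
  (-2·δa/a)² = (-2×0.0880)² = 0.0310;  (½·δp/p)² = (0.5×0.100)² = 0.00250;  (-1·δq/q)² = (-1×0.0370)² = 0.00137;  (1·δc/c)² = (1×0.0770)² = 0.00593;  (-3·δy/y)² = (-3×0.0360)² = 0.0117
δQ/Q = √(0.0524) = 0.229
Q = 0.00103, so δQ = 0.229 × 0.00103 = 0.000236.

0.000236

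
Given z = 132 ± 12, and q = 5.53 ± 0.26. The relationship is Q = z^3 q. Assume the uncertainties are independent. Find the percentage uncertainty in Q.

27.7%

Since Q is a product/quotient, work with relative uncertainties:
  (3·δz/z)² = (3×0.0909)² = 0.0744;  (1·δq/q)² = (1×0.0470)² = 0.00221
δQ/Q = √(0.0766) = 0.277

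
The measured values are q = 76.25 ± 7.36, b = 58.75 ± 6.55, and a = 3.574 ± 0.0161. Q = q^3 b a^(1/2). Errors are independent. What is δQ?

1.53e+07

Q is a product of powers, so relative uncertainties combine in quadrature:
  (3·δq/q)² = (3×0.0965)² = 0.0839;  (1·δb/b)² = (1×0.111)² = 0.0124;  (½·δa/a)² = (0.5×0.00450)² = 5.07e-06
δQ/Q = √(0.0963) = 0.310
Q = 4.924e+07, so δQ = 0.310 × 4.924e+07 = 1.53e+07.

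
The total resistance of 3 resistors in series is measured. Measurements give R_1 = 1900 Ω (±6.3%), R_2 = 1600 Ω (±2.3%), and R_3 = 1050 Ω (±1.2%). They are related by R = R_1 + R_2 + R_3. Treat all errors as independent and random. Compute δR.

126 Ω

Sums and differences: (δR)² = Σ (cᵢ δxᵢ)².
  (δR_1)² = 14300;  (δR_2)² = 1350;  (δR_3)² = 159
δR = √(15800) = 126 Ω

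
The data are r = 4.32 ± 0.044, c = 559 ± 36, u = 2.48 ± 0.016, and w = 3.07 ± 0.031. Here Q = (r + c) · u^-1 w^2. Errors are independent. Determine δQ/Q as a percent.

Let h = r + c = 563. δh = √(δr² + δc²) = √(0.00194 + 1300) = 36.0, so δh/h = 0.0639.
Q is then a monomial in h, u, w:
δQ/Q = √((δh/h)² + (-1·δu/u)² + (2·δw/w)²) = √(0.00408 + 4.16e-05 + 0.000408) = 0.0673

6.73%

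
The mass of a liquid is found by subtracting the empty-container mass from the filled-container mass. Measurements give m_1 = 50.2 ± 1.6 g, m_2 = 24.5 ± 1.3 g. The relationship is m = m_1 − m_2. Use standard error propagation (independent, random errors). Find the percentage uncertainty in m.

m is a linear combination, so absolute uncertainties add in quadrature:
  (δm_1)² = 2.56;  (δm_2)² = 1.69
δm = √(4.25) = 2.06 g
m = 25.7 g, so δm/m = 2.06/25.7 = 0.0802.

8.02%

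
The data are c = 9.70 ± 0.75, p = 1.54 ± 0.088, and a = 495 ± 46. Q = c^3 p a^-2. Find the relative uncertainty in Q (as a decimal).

0.303

Q is a product of powers, so relative uncertainties combine in quadrature:
  (3·δc/c)² = (3×0.0773)² = 0.0538;  (1·δp/p)² = (1×0.0571)² = 0.00327;  (-2·δa/a)² = (-2×0.0929)² = 0.0345
δQ/Q = √(0.0916) = 0.303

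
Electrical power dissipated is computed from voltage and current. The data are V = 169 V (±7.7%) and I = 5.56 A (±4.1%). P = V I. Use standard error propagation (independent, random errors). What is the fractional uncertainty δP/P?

Products/powers → add relative errors in quadrature, weighted by exponent:
  (1·δV/V)² = (1×0.0770)² = 0.00593;  (1·δI/I)² = (1×0.0410)² = 0.00168
δP/P = √(0.00761) = 0.0872

0.0872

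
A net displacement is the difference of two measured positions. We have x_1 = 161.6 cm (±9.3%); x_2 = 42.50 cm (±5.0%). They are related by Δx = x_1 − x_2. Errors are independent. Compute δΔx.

Absolute uncertainties add in quadrature for a linear combination:
  (δx_1)² = 226;  (δx_2)² = 4.52
δΔx = √(230) = 15.2 cm

15.2 cm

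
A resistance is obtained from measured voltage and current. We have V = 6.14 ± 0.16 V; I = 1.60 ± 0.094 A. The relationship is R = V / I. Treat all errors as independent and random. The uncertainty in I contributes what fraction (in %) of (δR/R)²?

(δR/R)² = (1·δV/V)² + (-1·δI/I)²
  V term: (1×0.0261)² = 0.000679
  I term: (-1×0.0587)² = 0.00345
Total = 0.00413. Share from I = 0.00345/0.00413 = 0.836.

83.6%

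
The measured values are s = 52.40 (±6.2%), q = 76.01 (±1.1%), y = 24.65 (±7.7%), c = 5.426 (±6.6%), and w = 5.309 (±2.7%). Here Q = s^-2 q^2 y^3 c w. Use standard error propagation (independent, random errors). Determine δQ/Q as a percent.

27.3%

Relative error in a monomial: (δQ/Q)² = Σ (nᵢ · δxᵢ/xᵢ)².
  (-2·δs/s)² = (-2×0.0620)² = 0.0154;  (2·δq/q)² = (2×0.0110)² = 0.000484;  (3·δy/y)² = (3×0.0770)² = 0.0534;  (1·δc/c)² = (1×0.0660)² = 0.00436;  (1·δw/w)² = (1×0.0270)² = 0.000729
δQ/Q = √(0.0743) = 0.273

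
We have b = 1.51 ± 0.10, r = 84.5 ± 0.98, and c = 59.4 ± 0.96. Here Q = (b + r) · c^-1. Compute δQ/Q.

0.0198

Let u = b + r = 86.0. δu = √(δb² + δr²) = √(0.0100 + 0.960) = 0.985, so δu/u = 0.0115.
Q is then a monomial in u, c:
δQ/Q = √((δu/u)² + (-1·δc/c)²) = √(0.000131 + 0.000261) = 0.0198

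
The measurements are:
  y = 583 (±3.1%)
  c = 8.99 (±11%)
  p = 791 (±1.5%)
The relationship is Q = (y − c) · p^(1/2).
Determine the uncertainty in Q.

Let u = y − c = 574. δu = √(δy² + δc²) = √(327 + 0.978) = 18.1, so δu/u = 0.0315.
Q is then a monomial in u, p:
δQ/Q = √((δu/u)² + (½·δp/p)²) = √(0.000994 + 5.62e-05) = 0.0324
Q = 16100, so δQ = 0.0324 × 16100 = 523.

523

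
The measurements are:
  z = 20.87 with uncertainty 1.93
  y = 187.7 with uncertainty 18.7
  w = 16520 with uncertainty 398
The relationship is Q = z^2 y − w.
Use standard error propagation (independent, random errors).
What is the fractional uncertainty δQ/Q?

0.263

Let p = z^2·y = 81750. δp/p = √((2·δz/z)² + (1·δy/y)²) = √(0.0342 + 0.00993) = 0.210, so δp = 17200.
Q = p − w: δQ = √(δp² + δw²) = √(2.95e+08 + 1.58e+05) = 17200
Q = 65230, so δQ/Q = 17200/65230 = 0.263.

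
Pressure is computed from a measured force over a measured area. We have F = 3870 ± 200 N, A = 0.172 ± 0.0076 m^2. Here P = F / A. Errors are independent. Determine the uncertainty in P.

Products/powers → add relative errors in quadrature, weighted by exponent:
  (1·δF/F)² = (1×0.0517)² = 0.00267;  (-1·δA/A)² = (-1×0.0442)² = 0.00195
δP/P = √(0.00462) = 0.0680
P = 22500 Pa, so δP = 0.0680 × 22500 = 1530 Pa.

1530 Pa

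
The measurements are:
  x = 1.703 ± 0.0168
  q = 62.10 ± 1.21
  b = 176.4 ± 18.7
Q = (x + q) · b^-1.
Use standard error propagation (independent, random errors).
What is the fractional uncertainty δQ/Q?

0.108

Let u = x + q = 63.80. δu = √(δx² + δq²) = √(0.000282 + 1.46) = 1.21, so δu/u = 0.0190.
Q is then a monomial in u, b:
δQ/Q = √((δu/u)² + (-1·δb/b)²) = √(0.000360 + 0.0112) = 0.108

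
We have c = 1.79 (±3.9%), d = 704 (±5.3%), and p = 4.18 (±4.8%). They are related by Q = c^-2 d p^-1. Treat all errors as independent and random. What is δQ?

5.56

Relative error in a monomial: (δQ/Q)² = Σ (nᵢ · δxᵢ/xᵢ)².
  (-2·δc/c)² = (-2×0.0390)² = 0.00608;  (1·δd/d)² = (1×0.0530)² = 0.00281;  (-1·δp/p)² = (-1×0.0480)² = 0.00230
δQ/Q = √(0.0112) = 0.106
Q = 52.6, so δQ = 0.106 × 52.6 = 5.56.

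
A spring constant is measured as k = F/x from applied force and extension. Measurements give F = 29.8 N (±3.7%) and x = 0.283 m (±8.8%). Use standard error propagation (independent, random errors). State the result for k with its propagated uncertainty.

Since k is a product/quotient, work with relative uncertainties:
  (1·δF/F)² = (1×0.0370)² = 0.00137;  (-1·δx/x)² = (-1×0.0880)² = 0.00774
δk/k = √(0.00911) = 0.0955
k = 105 N/m, so δk = 0.0955 × 105 = 10.1 N/m.

105 ± 10.1 N/m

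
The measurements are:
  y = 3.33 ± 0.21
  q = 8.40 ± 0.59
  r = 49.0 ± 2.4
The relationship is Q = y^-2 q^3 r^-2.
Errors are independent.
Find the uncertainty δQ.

0.00589

For a monomial Q ∝ y^-2, q^3, r^-2, fractional errors add in quadrature:
  (-2·δy/y)² = (-2×0.0631)² = 0.0159;  (3·δq/q)² = (3×0.0702)² = 0.0444;  (-2·δr/r)² = (-2×0.0490)² = 0.00960
δQ/Q = √(0.0699) = 0.264
Q = 0.0223, so δQ = 0.264 × 0.0223 = 0.00589.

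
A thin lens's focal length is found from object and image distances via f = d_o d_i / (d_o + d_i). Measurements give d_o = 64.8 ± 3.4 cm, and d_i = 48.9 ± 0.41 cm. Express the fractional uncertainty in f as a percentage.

2.31%

∂f/∂d_o = (d_i/(d_o+d_i))² = 0.185;  ∂f/∂d_i = (d_o/(d_o+d_i))² = 0.325
δf = √((∂f/∂d_o · δd_o)² + (∂f/∂d_i · δd_i)²) = √(0.396 + 0.0177) = 0.643 cm
f = 27.9 cm, so δf/f = 0.643/27.9 = 0.0231.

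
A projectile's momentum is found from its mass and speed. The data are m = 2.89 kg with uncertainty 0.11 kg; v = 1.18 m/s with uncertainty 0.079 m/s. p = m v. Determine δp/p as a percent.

Since p is a product/quotient, work with relative uncertainties:
  (1·δm/m)² = (1×0.0381)² = 0.00145;  (1·δv/v)² = (1×0.0669)² = 0.00448
δp/p = √(0.00593) = 0.0770

7.70%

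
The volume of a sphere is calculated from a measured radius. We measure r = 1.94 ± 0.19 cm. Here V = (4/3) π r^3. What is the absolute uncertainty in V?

V ∝ r^3, so δV/V = |3| · δr/r = 3 × 0.0979 = 0.294.
V = 30.6 cm^3, so δV = 0.294 × 30.6 = 8.99 cm^3.

8.99 cm^3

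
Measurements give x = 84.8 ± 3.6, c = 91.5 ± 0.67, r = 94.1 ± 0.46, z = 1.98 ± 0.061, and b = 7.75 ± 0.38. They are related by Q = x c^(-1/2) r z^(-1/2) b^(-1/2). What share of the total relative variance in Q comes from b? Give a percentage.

(δQ/Q)² = (1·δx/x)² + (−½·δc/c)² + (1·δr/r)² + (−½·δz/z)² + (−½·δb/b)²
  x term: (1×0.0425)² = 0.00180
  c term: (-0.5×0.00732)² = 1.34e-05
  r term: (1×0.00489)² = 2.39e-05
  z term: (-0.5×0.0308)² = 0.000237
  b term: (-0.5×0.0490)² = 0.000601
Total = 0.00268. Share from b = 0.000601/0.00268 = 0.224.

22.4%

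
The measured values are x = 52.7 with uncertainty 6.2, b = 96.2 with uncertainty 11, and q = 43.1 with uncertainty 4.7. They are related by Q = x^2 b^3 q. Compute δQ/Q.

0.430

Relative error in a monomial: (δQ/Q)² = Σ (nᵢ · δxᵢ/xᵢ)².
  (2·δx/x)² = (2×0.118)² = 0.0554;  (3·δb/b)² = (3×0.114)² = 0.118;  (1·δq/q)² = (1×0.109)² = 0.0119
δQ/Q = √(0.185) = 0.430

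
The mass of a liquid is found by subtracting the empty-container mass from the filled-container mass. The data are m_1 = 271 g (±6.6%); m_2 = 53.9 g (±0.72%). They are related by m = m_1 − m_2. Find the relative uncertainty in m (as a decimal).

0.0824

Sums and differences: (δm)² = Σ (cᵢ δxᵢ)².
  (δm_1)² = 320;  (δm_2)² = 0.151
δm = √(320) = 17.9 g
m = 217 g, so δm/m = 17.9/217 = 0.0824.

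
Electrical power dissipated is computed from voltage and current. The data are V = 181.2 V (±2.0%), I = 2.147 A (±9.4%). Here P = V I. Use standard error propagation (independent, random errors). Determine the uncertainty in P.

P is a product of powers, so relative uncertainties combine in quadrature:
  (1·δV/V)² = (1×0.0200)² = 0.000400;  (1·δI/I)² = (1×0.0940)² = 0.00884
δP/P = √(0.00924) = 0.0961
P = 389.0 W, so δP = 0.0961 × 389.0 = 37.4 W.

37.4 W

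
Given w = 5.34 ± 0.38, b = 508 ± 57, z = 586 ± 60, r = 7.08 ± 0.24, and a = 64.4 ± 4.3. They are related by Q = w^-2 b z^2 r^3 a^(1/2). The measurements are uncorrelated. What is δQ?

5.12e+09

Each factor contributes (exponent × relative error)² to (δQ/Q)²:
  (-2·δw/w)² = (-2×0.0712)² = 0.0203;  (1·δb/b)² = (1×0.112)² = 0.0126;  (2·δz/z)² = (2×0.102)² = 0.0419;  (3·δr/r)² = (3×0.0339)² = 0.0103;  (½·δa/a)² = (0.5×0.0668)² = 0.00111
δQ/Q = √(0.0862) = 0.294
Q = 1.74e+10, so δQ = 0.294 × 1.74e+10 = 5.12e+09.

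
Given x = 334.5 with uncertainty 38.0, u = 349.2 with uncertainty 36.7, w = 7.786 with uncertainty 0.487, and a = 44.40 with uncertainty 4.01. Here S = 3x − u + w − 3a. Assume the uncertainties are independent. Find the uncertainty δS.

S is a linear combination, so absolute uncertainties add in quadrature:
  (3·δx)² = 13000;  (δu)² = 1350;  (δw)² = 0.237;  (3·δa)² = 145
δS = √(14500) = 120

120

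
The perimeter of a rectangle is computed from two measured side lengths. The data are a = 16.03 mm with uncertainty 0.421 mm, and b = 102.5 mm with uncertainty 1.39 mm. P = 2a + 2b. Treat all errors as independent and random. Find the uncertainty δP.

2.90 mm

Each term contributes (cᵢ δxᵢ)² to (δP)²:
  (2·δa)² = 0.709;  (2·δb)² = 7.73
δP = √(8.44) = 2.90 mm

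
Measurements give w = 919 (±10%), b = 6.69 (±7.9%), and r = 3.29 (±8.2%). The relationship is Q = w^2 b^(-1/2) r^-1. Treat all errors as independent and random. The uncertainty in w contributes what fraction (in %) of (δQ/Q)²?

(δQ/Q)² = (2·δw/w)² + (−½·δb/b)² + (-1·δr/r)²
  w term: (2×0.100)² = 0.0400
  b term: (-0.5×0.0790)² = 0.00156
  r term: (-1×0.0820)² = 0.00672
Total = 0.0483. Share from w = 0.0400/0.0483 = 0.828.

82.8%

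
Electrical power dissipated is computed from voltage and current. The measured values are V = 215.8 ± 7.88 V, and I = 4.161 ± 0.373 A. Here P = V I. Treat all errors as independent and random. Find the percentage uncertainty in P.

Since P is a product/quotient, work with relative uncertainties:
  (1·δV/V)² = (1×0.0365)² = 0.00133;  (1·δI/I)² = (1×0.0896)² = 0.00804
δP/P = √(0.00937) = 0.0968

9.68%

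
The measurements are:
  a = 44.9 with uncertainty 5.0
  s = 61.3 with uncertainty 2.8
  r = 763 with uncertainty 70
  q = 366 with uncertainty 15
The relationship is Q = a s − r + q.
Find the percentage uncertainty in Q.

Let p = a·s = 2750. δp/p = √((1·δa/a)² + (1·δs/s)²) = √(0.0124 + 0.00209) = 0.120, so δp = 331.
Q = p − r + q: δQ = √(δp² + δr² + δq²) = √(1.1e+05 + 4900 + 225) = 339
Q = 2360, so δQ/Q = 339/2360 = 0.144.

14.4%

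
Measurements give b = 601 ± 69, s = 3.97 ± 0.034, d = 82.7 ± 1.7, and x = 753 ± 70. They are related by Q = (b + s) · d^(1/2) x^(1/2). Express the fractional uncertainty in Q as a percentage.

12.4%

Let u = b + s = 605. δu = √(δb² + δs²) = √(4760 + 0.00116) = 69.0, so δu/u = 0.114.
Q is then a monomial in u, d, x:
δQ/Q = √((δu/u)² + (½·δd/d)² + (½·δx/x)²) = √(0.0130 + 0.000106 + 0.00216) = 0.124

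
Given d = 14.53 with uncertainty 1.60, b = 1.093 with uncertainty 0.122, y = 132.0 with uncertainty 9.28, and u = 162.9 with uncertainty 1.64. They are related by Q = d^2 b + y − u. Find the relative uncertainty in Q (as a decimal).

Let p = d^2·b = 230.8. δp/p = √((2·δd/d)² + (1·δb/b)²) = √(0.0485 + 0.0125) = 0.247, so δp = 57.0.
Q = p + y − u: δQ = √(δp² + δy² + δu²) = √(3250 + 86.1 + 2.69) = 57.7
Q = 199.9, so δQ/Q = 57.7/199.9 = 0.289.

0.289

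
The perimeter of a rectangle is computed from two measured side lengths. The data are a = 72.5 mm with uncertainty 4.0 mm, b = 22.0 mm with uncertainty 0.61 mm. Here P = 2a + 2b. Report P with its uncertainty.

189 ± 8.09 mm

Sums and differences: (δP)² = Σ (cᵢ δxᵢ)².
  (2·δa)² = 64.0;  (2·δb)² = 1.49
δP = √(65.5) = 8.09 mm
P = 189 mm.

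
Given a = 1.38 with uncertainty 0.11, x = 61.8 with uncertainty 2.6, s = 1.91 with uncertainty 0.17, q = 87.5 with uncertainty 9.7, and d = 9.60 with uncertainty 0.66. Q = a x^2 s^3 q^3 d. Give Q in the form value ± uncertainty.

Products/powers → add relative errors in quadrature, weighted by exponent:
  (1·δa/a)² = (1×0.0797)² = 0.00635;  (2·δx/x)² = (2×0.0421)² = 0.00708;  (3·δs/s)² = (3×0.0890)² = 0.0713;  (3·δq/q)² = (3×0.111)² = 0.111;  (1·δd/d)² = (1×0.0688)² = 0.00473
δQ/Q = √(0.200) = 0.447
Q = 2.36e+11, so δQ = 0.447 × 2.36e+11 = 1.06e+11.

(2.36 ± 1.06) × 10^11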